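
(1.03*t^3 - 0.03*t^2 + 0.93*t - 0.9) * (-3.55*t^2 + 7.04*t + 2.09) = -3.6565*t^5 + 7.3577*t^4 - 1.36*t^3 + 9.6795*t^2 - 4.3923*t - 1.881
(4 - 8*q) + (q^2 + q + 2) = q^2 - 7*q + 6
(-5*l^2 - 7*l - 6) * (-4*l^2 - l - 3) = 20*l^4 + 33*l^3 + 46*l^2 + 27*l + 18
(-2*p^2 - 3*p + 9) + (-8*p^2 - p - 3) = -10*p^2 - 4*p + 6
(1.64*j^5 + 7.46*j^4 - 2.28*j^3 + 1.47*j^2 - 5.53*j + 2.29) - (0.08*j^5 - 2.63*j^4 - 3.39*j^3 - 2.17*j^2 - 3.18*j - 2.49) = 1.56*j^5 + 10.09*j^4 + 1.11*j^3 + 3.64*j^2 - 2.35*j + 4.78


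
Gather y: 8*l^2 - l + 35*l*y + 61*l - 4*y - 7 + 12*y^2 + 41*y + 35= 8*l^2 + 60*l + 12*y^2 + y*(35*l + 37) + 28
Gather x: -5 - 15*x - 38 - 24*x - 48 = -39*x - 91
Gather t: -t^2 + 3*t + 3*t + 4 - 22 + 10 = -t^2 + 6*t - 8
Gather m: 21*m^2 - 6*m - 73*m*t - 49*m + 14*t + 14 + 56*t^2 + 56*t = 21*m^2 + m*(-73*t - 55) + 56*t^2 + 70*t + 14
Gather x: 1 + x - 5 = x - 4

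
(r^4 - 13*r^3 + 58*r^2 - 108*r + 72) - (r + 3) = r^4 - 13*r^3 + 58*r^2 - 109*r + 69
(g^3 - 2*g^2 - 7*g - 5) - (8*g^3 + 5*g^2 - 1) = -7*g^3 - 7*g^2 - 7*g - 4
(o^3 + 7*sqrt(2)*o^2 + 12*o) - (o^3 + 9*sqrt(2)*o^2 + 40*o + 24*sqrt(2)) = -2*sqrt(2)*o^2 - 28*o - 24*sqrt(2)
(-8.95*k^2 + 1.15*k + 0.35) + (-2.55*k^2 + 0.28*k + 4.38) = -11.5*k^2 + 1.43*k + 4.73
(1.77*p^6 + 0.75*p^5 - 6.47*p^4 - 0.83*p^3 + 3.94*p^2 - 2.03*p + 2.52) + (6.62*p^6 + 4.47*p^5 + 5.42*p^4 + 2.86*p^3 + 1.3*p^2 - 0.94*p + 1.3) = 8.39*p^6 + 5.22*p^5 - 1.05*p^4 + 2.03*p^3 + 5.24*p^2 - 2.97*p + 3.82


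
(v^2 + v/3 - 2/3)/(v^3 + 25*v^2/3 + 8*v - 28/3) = (v + 1)/(v^2 + 9*v + 14)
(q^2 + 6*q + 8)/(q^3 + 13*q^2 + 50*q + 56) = 1/(q + 7)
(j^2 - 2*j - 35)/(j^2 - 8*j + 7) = (j + 5)/(j - 1)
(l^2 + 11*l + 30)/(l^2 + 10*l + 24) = (l + 5)/(l + 4)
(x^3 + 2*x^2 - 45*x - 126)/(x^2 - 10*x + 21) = (x^2 + 9*x + 18)/(x - 3)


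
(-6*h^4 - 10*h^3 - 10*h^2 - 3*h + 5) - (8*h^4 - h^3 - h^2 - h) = -14*h^4 - 9*h^3 - 9*h^2 - 2*h + 5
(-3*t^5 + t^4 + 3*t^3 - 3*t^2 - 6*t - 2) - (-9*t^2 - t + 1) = -3*t^5 + t^4 + 3*t^3 + 6*t^2 - 5*t - 3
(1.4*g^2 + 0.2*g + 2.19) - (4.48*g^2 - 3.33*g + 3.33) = -3.08*g^2 + 3.53*g - 1.14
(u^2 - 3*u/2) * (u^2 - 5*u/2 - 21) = u^4 - 4*u^3 - 69*u^2/4 + 63*u/2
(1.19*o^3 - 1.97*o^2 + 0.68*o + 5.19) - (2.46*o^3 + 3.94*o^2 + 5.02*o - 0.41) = -1.27*o^3 - 5.91*o^2 - 4.34*o + 5.6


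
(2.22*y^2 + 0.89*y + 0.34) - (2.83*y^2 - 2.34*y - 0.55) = -0.61*y^2 + 3.23*y + 0.89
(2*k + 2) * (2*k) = 4*k^2 + 4*k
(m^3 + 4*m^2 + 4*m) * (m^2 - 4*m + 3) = m^5 - 9*m^3 - 4*m^2 + 12*m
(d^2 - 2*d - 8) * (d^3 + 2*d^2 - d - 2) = d^5 - 13*d^3 - 16*d^2 + 12*d + 16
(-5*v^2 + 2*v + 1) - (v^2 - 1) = -6*v^2 + 2*v + 2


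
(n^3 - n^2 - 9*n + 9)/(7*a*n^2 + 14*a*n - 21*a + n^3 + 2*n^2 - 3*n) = (n - 3)/(7*a + n)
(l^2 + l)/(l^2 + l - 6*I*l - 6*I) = l/(l - 6*I)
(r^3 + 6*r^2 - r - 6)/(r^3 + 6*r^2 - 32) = (r^3 + 6*r^2 - r - 6)/(r^3 + 6*r^2 - 32)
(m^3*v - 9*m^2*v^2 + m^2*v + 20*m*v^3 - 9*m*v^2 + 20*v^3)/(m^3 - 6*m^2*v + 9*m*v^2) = v*(m^3 - 9*m^2*v + m^2 + 20*m*v^2 - 9*m*v + 20*v^2)/(m*(m^2 - 6*m*v + 9*v^2))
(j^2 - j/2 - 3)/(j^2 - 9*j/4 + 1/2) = 2*(2*j + 3)/(4*j - 1)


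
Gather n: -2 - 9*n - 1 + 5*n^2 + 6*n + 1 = 5*n^2 - 3*n - 2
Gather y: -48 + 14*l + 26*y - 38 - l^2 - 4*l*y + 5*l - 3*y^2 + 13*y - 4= -l^2 + 19*l - 3*y^2 + y*(39 - 4*l) - 90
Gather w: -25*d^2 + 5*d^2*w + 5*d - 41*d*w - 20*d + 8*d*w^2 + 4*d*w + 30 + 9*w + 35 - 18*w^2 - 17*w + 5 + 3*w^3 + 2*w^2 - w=-25*d^2 - 15*d + 3*w^3 + w^2*(8*d - 16) + w*(5*d^2 - 37*d - 9) + 70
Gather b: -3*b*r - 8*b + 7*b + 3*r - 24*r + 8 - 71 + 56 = b*(-3*r - 1) - 21*r - 7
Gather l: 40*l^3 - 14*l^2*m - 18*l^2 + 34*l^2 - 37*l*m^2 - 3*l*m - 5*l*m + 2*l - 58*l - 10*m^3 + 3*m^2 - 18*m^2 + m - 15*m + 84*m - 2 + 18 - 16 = 40*l^3 + l^2*(16 - 14*m) + l*(-37*m^2 - 8*m - 56) - 10*m^3 - 15*m^2 + 70*m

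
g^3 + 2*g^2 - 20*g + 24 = (g - 2)^2*(g + 6)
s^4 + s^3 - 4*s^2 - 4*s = s*(s - 2)*(s + 1)*(s + 2)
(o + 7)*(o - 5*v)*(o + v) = o^3 - 4*o^2*v + 7*o^2 - 5*o*v^2 - 28*o*v - 35*v^2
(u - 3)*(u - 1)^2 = u^3 - 5*u^2 + 7*u - 3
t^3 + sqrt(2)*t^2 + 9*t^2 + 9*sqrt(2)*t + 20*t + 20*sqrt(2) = (t + 4)*(t + 5)*(t + sqrt(2))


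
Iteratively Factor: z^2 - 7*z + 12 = (z - 3)*(z - 4)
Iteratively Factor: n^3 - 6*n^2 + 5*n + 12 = (n - 4)*(n^2 - 2*n - 3) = (n - 4)*(n - 3)*(n + 1)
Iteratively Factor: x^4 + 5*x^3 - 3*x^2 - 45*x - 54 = (x + 3)*(x^3 + 2*x^2 - 9*x - 18) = (x - 3)*(x + 3)*(x^2 + 5*x + 6) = (x - 3)*(x + 3)^2*(x + 2)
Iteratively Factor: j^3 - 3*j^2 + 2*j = (j - 2)*(j^2 - j) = j*(j - 2)*(j - 1)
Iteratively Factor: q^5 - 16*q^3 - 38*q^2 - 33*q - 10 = (q + 1)*(q^4 - q^3 - 15*q^2 - 23*q - 10) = (q + 1)*(q + 2)*(q^3 - 3*q^2 - 9*q - 5) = (q + 1)^2*(q + 2)*(q^2 - 4*q - 5) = (q - 5)*(q + 1)^2*(q + 2)*(q + 1)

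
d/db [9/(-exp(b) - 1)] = 9/(4*cosh(b/2)^2)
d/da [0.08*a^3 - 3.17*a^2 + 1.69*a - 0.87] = 0.24*a^2 - 6.34*a + 1.69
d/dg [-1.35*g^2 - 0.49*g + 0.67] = -2.7*g - 0.49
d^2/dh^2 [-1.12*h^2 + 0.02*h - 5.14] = -2.24000000000000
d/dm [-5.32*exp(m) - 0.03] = -5.32*exp(m)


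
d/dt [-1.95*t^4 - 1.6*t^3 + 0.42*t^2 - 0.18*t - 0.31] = -7.8*t^3 - 4.8*t^2 + 0.84*t - 0.18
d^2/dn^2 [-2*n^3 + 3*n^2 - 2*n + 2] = 6 - 12*n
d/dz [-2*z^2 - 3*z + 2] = -4*z - 3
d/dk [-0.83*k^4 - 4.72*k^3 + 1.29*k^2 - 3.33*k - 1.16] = -3.32*k^3 - 14.16*k^2 + 2.58*k - 3.33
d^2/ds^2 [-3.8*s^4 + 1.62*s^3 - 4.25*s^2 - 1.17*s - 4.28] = -45.6*s^2 + 9.72*s - 8.5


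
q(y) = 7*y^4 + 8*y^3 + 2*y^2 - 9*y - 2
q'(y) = 28*y^3 + 24*y^2 + 4*y - 9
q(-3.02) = 405.34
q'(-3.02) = -573.41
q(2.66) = 489.23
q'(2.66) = 698.45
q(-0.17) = -0.45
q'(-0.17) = -9.12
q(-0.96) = 7.35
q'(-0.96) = -15.49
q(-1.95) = 65.05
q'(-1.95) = -133.16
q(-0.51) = 2.52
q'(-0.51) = -8.51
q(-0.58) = 3.12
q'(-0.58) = -8.71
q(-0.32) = 0.90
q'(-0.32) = -8.74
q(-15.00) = 327958.00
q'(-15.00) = -89169.00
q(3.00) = 772.00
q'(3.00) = 975.00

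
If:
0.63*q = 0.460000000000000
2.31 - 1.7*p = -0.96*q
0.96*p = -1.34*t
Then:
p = 1.77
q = 0.73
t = -1.27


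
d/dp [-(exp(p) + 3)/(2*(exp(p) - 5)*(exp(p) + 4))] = (exp(2*p) + 6*exp(p) + 17)*exp(p)/(2*(exp(4*p) - 2*exp(3*p) - 39*exp(2*p) + 40*exp(p) + 400))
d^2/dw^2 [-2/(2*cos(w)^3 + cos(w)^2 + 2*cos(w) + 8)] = -(4*(7*cos(w) + 4*cos(2*w) + 9*cos(3*w))*(7*cos(w) + cos(2*w) + cos(3*w) + 17) + 128*(3*cos(w)^2 + cos(w) + 1)^2*sin(w)^2)/(7*cos(w) + cos(2*w) + cos(3*w) + 17)^3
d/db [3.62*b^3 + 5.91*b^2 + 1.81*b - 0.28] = 10.86*b^2 + 11.82*b + 1.81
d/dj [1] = 0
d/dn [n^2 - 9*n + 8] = 2*n - 9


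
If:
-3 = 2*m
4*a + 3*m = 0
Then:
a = 9/8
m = -3/2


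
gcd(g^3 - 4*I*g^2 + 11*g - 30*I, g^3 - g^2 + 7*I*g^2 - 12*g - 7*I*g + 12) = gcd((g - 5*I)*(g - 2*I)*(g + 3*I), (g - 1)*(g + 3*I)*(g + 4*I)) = g + 3*I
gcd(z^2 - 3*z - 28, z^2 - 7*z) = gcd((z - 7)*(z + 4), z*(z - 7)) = z - 7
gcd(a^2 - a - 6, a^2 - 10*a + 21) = a - 3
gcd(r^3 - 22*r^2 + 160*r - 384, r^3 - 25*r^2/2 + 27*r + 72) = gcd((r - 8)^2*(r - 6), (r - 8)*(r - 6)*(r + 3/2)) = r^2 - 14*r + 48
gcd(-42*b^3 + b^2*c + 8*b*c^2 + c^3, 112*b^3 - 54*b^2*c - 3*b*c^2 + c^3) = 14*b^2 - 5*b*c - c^2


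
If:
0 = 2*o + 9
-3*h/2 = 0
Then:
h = 0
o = -9/2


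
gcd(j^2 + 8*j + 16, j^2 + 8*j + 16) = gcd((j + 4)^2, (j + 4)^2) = j^2 + 8*j + 16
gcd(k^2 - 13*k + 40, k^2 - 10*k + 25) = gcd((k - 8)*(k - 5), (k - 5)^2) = k - 5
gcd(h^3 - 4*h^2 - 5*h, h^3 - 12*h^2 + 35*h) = h^2 - 5*h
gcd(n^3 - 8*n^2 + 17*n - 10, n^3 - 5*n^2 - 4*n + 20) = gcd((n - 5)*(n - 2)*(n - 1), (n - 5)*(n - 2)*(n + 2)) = n^2 - 7*n + 10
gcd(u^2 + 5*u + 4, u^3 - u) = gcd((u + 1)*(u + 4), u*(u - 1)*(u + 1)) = u + 1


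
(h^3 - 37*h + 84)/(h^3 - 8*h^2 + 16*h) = (h^2 + 4*h - 21)/(h*(h - 4))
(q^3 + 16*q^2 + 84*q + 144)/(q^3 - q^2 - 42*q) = (q^2 + 10*q + 24)/(q*(q - 7))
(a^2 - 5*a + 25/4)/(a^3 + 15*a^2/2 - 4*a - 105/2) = (a - 5/2)/(a^2 + 10*a + 21)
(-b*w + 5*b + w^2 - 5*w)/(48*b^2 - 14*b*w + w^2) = (-b*w + 5*b + w^2 - 5*w)/(48*b^2 - 14*b*w + w^2)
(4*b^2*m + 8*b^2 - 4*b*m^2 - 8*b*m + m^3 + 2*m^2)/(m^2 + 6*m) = (4*b^2*m + 8*b^2 - 4*b*m^2 - 8*b*m + m^3 + 2*m^2)/(m*(m + 6))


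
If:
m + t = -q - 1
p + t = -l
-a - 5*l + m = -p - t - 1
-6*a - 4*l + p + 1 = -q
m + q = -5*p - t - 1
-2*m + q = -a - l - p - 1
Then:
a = -11/94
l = 19/94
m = 9/94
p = 0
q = -42/47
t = -19/94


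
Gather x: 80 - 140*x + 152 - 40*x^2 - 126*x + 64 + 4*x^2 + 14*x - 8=-36*x^2 - 252*x + 288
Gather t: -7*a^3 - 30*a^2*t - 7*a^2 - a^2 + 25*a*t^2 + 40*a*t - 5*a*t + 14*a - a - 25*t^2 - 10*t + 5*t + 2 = -7*a^3 - 8*a^2 + 13*a + t^2*(25*a - 25) + t*(-30*a^2 + 35*a - 5) + 2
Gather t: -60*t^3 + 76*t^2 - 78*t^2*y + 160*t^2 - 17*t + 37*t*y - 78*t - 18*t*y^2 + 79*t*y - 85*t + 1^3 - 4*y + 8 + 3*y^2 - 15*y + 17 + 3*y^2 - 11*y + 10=-60*t^3 + t^2*(236 - 78*y) + t*(-18*y^2 + 116*y - 180) + 6*y^2 - 30*y + 36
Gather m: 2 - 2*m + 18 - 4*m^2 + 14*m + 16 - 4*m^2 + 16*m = -8*m^2 + 28*m + 36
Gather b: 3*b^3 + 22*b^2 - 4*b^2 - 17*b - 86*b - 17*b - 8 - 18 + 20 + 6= 3*b^3 + 18*b^2 - 120*b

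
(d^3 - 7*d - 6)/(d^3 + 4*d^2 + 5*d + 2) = (d - 3)/(d + 1)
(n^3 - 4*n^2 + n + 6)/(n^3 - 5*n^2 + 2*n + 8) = (n - 3)/(n - 4)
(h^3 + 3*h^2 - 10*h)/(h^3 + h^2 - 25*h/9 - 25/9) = 9*h*(h^2 + 3*h - 10)/(9*h^3 + 9*h^2 - 25*h - 25)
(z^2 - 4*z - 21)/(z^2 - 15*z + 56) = (z + 3)/(z - 8)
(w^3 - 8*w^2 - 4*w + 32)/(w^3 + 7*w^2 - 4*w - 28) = (w - 8)/(w + 7)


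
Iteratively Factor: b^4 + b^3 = (b)*(b^3 + b^2) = b^2*(b^2 + b) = b^3*(b + 1)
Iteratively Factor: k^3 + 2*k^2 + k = (k + 1)*(k^2 + k) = (k + 1)^2*(k)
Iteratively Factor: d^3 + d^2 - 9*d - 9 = (d + 3)*(d^2 - 2*d - 3) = (d - 3)*(d + 3)*(d + 1)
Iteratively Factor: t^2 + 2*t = (t)*(t + 2)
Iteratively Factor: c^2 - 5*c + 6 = (c - 3)*(c - 2)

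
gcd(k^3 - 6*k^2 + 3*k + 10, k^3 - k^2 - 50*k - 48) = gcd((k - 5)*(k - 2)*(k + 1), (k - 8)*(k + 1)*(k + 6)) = k + 1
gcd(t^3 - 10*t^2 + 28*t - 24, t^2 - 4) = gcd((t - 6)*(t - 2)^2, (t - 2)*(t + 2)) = t - 2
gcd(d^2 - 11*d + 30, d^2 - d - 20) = d - 5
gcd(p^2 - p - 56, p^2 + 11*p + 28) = p + 7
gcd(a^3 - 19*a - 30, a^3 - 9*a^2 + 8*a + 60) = a^2 - 3*a - 10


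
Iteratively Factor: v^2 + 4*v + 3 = (v + 1)*(v + 3)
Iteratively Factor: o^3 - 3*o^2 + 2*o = (o)*(o^2 - 3*o + 2) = o*(o - 2)*(o - 1)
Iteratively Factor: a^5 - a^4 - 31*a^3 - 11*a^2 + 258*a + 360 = (a - 4)*(a^4 + 3*a^3 - 19*a^2 - 87*a - 90) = (a - 5)*(a - 4)*(a^3 + 8*a^2 + 21*a + 18) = (a - 5)*(a - 4)*(a + 2)*(a^2 + 6*a + 9) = (a - 5)*(a - 4)*(a + 2)*(a + 3)*(a + 3)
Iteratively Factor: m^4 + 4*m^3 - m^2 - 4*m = (m + 1)*(m^3 + 3*m^2 - 4*m) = (m - 1)*(m + 1)*(m^2 + 4*m) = (m - 1)*(m + 1)*(m + 4)*(m)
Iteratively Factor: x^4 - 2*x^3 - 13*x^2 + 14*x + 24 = (x - 4)*(x^3 + 2*x^2 - 5*x - 6) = (x - 4)*(x + 3)*(x^2 - x - 2) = (x - 4)*(x - 2)*(x + 3)*(x + 1)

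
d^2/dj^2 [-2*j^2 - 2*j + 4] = -4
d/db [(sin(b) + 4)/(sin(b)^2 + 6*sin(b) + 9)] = -(sin(b) + 5)*cos(b)/(sin(b) + 3)^3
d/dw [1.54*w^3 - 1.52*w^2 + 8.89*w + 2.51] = 4.62*w^2 - 3.04*w + 8.89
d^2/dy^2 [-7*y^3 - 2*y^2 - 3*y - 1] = -42*y - 4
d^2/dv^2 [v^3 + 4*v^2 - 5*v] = 6*v + 8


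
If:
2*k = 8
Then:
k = 4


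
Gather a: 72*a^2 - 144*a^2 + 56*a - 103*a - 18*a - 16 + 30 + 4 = -72*a^2 - 65*a + 18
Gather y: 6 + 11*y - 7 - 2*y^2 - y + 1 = -2*y^2 + 10*y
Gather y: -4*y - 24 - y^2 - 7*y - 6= -y^2 - 11*y - 30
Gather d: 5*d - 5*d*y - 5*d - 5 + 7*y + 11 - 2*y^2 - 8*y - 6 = -5*d*y - 2*y^2 - y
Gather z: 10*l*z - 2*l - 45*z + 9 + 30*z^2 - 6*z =-2*l + 30*z^2 + z*(10*l - 51) + 9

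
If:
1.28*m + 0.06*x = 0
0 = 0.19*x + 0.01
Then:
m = 0.00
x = -0.05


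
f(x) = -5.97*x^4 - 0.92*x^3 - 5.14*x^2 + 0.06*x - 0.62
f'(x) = -23.88*x^3 - 2.76*x^2 - 10.28*x + 0.06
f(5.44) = -5528.93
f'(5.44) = -3981.96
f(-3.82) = -1295.81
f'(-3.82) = 1330.20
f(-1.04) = -12.19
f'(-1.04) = 34.63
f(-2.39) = -212.35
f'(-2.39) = 334.87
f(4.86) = -3557.92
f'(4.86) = -2856.31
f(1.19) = -21.35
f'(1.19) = -56.32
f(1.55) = -50.76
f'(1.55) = -111.43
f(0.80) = -6.78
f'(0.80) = -22.16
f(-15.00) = -300284.27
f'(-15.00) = 80128.26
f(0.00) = -0.62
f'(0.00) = 0.06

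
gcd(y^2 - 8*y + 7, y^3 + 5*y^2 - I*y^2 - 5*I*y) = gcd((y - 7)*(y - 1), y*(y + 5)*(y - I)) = 1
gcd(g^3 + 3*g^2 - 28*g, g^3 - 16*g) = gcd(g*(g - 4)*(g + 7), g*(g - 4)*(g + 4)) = g^2 - 4*g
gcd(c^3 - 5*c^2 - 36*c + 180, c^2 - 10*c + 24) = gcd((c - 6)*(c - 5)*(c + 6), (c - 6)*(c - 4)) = c - 6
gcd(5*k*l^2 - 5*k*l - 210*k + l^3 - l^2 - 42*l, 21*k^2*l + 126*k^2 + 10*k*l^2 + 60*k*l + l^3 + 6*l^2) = l + 6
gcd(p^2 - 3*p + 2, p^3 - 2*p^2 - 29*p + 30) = p - 1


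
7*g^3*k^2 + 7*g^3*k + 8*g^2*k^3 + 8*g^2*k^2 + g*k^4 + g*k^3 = k*(g + k)*(7*g + k)*(g*k + g)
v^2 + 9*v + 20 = (v + 4)*(v + 5)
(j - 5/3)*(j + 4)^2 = j^3 + 19*j^2/3 + 8*j/3 - 80/3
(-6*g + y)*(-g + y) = 6*g^2 - 7*g*y + y^2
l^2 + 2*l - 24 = (l - 4)*(l + 6)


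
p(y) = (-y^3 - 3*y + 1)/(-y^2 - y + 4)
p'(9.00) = 0.92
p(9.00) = 8.78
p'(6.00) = 0.82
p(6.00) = 6.13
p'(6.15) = 0.83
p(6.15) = 6.26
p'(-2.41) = -268.31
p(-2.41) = 36.93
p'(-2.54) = -13309.13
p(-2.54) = 282.89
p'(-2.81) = -99.26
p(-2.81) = -29.11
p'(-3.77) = -3.30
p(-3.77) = -10.23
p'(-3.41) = -7.66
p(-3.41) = -12.06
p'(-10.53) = 0.89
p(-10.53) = -12.46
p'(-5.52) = 0.26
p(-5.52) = -8.87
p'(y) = (2*y + 1)*(-y^3 - 3*y + 1)/(-y^2 - y + 4)^2 + (-3*y^2 - 3)/(-y^2 - y + 4) = (-(2*y + 1)*(y^3 + 3*y - 1) + 3*(y^2 + 1)*(y^2 + y - 4))/(y^2 + y - 4)^2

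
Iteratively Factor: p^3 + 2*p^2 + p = (p + 1)*(p^2 + p) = (p + 1)^2*(p)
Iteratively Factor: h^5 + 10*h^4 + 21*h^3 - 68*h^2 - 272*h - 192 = (h - 3)*(h^4 + 13*h^3 + 60*h^2 + 112*h + 64) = (h - 3)*(h + 4)*(h^3 + 9*h^2 + 24*h + 16) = (h - 3)*(h + 4)^2*(h^2 + 5*h + 4) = (h - 3)*(h + 1)*(h + 4)^2*(h + 4)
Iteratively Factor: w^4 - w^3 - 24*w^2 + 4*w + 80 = (w + 4)*(w^3 - 5*w^2 - 4*w + 20) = (w - 5)*(w + 4)*(w^2 - 4) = (w - 5)*(w + 2)*(w + 4)*(w - 2)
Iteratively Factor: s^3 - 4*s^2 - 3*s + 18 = (s - 3)*(s^2 - s - 6) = (s - 3)*(s + 2)*(s - 3)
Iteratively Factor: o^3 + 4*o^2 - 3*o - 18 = (o + 3)*(o^2 + o - 6) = (o - 2)*(o + 3)*(o + 3)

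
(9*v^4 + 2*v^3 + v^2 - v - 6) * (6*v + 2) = 54*v^5 + 30*v^4 + 10*v^3 - 4*v^2 - 38*v - 12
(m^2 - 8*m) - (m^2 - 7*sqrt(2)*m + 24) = -8*m + 7*sqrt(2)*m - 24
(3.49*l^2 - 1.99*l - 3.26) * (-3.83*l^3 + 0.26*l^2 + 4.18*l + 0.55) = -13.3667*l^5 + 8.5291*l^4 + 26.5566*l^3 - 7.2463*l^2 - 14.7213*l - 1.793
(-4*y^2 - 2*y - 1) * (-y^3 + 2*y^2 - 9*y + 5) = 4*y^5 - 6*y^4 + 33*y^3 - 4*y^2 - y - 5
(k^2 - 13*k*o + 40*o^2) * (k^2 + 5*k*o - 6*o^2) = k^4 - 8*k^3*o - 31*k^2*o^2 + 278*k*o^3 - 240*o^4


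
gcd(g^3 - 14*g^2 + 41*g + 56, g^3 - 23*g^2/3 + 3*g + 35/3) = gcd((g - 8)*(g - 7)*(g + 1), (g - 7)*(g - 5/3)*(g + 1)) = g^2 - 6*g - 7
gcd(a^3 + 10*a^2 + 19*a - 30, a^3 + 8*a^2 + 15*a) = a + 5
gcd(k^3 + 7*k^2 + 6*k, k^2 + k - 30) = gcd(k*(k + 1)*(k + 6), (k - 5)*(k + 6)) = k + 6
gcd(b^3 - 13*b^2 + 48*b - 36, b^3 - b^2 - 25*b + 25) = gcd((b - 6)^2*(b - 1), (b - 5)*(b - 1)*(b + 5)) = b - 1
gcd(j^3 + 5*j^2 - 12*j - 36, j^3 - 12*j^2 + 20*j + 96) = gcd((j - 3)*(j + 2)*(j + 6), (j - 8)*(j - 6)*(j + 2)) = j + 2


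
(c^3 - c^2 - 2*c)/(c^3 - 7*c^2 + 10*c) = (c + 1)/(c - 5)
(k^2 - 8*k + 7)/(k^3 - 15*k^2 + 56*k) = (k - 1)/(k*(k - 8))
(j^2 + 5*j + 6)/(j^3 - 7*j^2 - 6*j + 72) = (j + 2)/(j^2 - 10*j + 24)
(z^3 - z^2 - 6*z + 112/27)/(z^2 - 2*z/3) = z - 1/3 - 56/(9*z)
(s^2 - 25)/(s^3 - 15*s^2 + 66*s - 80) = (s + 5)/(s^2 - 10*s + 16)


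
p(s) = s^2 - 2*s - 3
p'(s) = 2*s - 2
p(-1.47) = 2.10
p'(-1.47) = -4.94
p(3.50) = 2.25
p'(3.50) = 5.00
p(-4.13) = 22.32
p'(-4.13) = -10.26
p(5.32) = 14.66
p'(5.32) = 8.64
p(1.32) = -3.90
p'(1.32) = 0.64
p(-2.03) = 5.18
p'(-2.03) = -6.06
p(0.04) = -3.08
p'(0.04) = -1.92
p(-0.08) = -2.83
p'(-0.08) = -2.16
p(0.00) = -3.00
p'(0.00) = -2.00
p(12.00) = 117.00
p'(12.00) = 22.00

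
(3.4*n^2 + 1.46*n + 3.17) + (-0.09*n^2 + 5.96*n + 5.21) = 3.31*n^2 + 7.42*n + 8.38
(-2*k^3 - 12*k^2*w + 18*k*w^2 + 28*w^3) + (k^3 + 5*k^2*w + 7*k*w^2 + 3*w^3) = -k^3 - 7*k^2*w + 25*k*w^2 + 31*w^3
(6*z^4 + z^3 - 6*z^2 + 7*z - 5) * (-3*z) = -18*z^5 - 3*z^4 + 18*z^3 - 21*z^2 + 15*z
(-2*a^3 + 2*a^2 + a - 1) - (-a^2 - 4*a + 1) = -2*a^3 + 3*a^2 + 5*a - 2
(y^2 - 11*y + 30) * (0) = 0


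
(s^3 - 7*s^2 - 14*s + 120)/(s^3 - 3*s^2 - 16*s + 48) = (s^2 - 11*s + 30)/(s^2 - 7*s + 12)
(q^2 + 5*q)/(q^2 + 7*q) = (q + 5)/(q + 7)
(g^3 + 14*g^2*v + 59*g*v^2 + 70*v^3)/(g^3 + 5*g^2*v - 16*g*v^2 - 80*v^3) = (-g^2 - 9*g*v - 14*v^2)/(-g^2 + 16*v^2)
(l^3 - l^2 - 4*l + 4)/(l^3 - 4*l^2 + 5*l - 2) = (l + 2)/(l - 1)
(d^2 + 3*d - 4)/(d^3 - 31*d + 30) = (d + 4)/(d^2 + d - 30)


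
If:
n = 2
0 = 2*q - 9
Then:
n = 2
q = 9/2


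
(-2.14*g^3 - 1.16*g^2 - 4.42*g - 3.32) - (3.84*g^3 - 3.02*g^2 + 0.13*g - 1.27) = -5.98*g^3 + 1.86*g^2 - 4.55*g - 2.05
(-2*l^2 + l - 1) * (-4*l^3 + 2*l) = 8*l^5 - 4*l^4 + 2*l^2 - 2*l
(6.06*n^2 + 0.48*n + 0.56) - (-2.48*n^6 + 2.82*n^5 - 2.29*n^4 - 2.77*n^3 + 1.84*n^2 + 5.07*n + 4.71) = 2.48*n^6 - 2.82*n^5 + 2.29*n^4 + 2.77*n^3 + 4.22*n^2 - 4.59*n - 4.15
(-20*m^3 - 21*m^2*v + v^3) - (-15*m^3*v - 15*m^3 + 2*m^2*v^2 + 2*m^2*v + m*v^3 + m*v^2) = 15*m^3*v - 5*m^3 - 2*m^2*v^2 - 23*m^2*v - m*v^3 - m*v^2 + v^3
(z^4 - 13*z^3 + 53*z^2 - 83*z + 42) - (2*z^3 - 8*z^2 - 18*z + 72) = z^4 - 15*z^3 + 61*z^2 - 65*z - 30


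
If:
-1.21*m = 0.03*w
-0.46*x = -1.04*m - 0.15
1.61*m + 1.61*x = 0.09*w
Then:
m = -0.06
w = 2.38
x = 0.19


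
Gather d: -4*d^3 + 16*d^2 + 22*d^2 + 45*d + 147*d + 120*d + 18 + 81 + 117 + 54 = -4*d^3 + 38*d^2 + 312*d + 270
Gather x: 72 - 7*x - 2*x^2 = -2*x^2 - 7*x + 72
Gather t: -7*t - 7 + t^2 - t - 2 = t^2 - 8*t - 9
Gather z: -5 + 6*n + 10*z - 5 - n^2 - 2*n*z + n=-n^2 + 7*n + z*(10 - 2*n) - 10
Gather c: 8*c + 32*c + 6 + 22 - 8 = 40*c + 20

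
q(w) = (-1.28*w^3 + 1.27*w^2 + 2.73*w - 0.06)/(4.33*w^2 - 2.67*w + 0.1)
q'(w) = (2.67 - 8.66*w)*(-1.28*w^3 + 1.27*w^2 + 2.73*w - 0.06)/(4.33*w^2 - 2.67*w + 0.1)^2 + (-3.84*w^2 + 2.54*w + 2.73)/(4.33*w^2 - 2.67*w + 0.1) = (-5.5424*w^4 + 6.8352*w^3 - 15.5958*w^2 + 0.773599999999999*w + 0.1128)/(18.7489*w^4 - 23.1222*w^3 + 7.9949*w^2 - 0.534*w + 0.01)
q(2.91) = -0.44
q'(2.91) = -0.43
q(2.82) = -0.41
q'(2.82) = -0.44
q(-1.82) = 0.36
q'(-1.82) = -0.42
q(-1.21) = 0.08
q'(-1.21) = -0.51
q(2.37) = -0.19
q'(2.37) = -0.52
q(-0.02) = -0.74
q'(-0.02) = 3.78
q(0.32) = -2.90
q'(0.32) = -11.07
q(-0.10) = -0.78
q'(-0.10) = -0.76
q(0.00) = -0.60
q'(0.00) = 11.28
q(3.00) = -0.48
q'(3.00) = -0.42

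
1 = 1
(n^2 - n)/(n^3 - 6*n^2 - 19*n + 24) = n/(n^2 - 5*n - 24)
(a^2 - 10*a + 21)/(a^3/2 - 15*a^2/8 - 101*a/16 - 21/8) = 16*(-a^2 + 10*a - 21)/(-8*a^3 + 30*a^2 + 101*a + 42)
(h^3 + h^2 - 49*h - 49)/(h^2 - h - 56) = (h^2 - 6*h - 7)/(h - 8)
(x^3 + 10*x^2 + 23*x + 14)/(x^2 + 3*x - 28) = (x^2 + 3*x + 2)/(x - 4)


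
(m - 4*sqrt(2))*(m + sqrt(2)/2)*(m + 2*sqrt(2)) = m^3 - 3*sqrt(2)*m^2/2 - 18*m - 8*sqrt(2)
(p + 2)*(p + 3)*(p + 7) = p^3 + 12*p^2 + 41*p + 42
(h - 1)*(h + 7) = h^2 + 6*h - 7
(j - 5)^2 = j^2 - 10*j + 25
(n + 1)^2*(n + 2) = n^3 + 4*n^2 + 5*n + 2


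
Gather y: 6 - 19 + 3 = -10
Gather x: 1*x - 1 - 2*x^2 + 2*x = -2*x^2 + 3*x - 1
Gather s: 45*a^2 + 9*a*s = 45*a^2 + 9*a*s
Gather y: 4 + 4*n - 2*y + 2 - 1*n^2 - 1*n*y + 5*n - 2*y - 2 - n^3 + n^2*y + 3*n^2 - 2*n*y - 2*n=-n^3 + 2*n^2 + 7*n + y*(n^2 - 3*n - 4) + 4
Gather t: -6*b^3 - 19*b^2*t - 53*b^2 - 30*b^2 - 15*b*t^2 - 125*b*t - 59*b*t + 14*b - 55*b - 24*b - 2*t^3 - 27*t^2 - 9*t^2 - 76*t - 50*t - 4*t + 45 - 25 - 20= -6*b^3 - 83*b^2 - 65*b - 2*t^3 + t^2*(-15*b - 36) + t*(-19*b^2 - 184*b - 130)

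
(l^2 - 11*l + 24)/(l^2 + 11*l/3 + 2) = 3*(l^2 - 11*l + 24)/(3*l^2 + 11*l + 6)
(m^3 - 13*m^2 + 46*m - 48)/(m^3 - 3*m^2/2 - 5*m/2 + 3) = 2*(m^2 - 11*m + 24)/(2*m^2 + m - 3)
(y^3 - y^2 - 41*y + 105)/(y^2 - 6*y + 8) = (y^3 - y^2 - 41*y + 105)/(y^2 - 6*y + 8)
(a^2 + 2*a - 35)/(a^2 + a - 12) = (a^2 + 2*a - 35)/(a^2 + a - 12)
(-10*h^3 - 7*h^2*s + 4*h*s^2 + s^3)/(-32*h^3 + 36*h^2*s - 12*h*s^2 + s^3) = (5*h^2 + 6*h*s + s^2)/(16*h^2 - 10*h*s + s^2)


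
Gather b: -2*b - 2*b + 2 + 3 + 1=6 - 4*b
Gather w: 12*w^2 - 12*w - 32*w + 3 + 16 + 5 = 12*w^2 - 44*w + 24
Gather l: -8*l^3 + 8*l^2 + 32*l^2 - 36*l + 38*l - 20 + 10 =-8*l^3 + 40*l^2 + 2*l - 10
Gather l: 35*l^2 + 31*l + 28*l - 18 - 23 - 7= 35*l^2 + 59*l - 48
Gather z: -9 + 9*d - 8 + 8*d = 17*d - 17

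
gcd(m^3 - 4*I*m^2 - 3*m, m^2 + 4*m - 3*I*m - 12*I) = m - 3*I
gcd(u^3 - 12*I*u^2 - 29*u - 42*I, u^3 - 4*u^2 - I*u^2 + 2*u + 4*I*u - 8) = u + I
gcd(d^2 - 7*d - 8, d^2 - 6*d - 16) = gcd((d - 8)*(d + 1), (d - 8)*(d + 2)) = d - 8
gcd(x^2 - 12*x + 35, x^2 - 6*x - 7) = x - 7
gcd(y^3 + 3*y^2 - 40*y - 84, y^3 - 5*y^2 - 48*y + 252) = y^2 + y - 42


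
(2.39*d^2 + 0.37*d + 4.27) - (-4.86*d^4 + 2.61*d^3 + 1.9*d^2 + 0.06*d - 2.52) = 4.86*d^4 - 2.61*d^3 + 0.49*d^2 + 0.31*d + 6.79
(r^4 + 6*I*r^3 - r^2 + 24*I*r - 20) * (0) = 0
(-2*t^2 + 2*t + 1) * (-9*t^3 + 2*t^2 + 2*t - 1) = 18*t^5 - 22*t^4 - 9*t^3 + 8*t^2 - 1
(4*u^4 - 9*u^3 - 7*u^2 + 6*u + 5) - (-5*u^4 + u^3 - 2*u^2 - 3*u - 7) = 9*u^4 - 10*u^3 - 5*u^2 + 9*u + 12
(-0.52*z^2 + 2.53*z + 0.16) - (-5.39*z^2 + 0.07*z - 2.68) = 4.87*z^2 + 2.46*z + 2.84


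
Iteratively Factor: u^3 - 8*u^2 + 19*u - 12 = (u - 3)*(u^2 - 5*u + 4) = (u - 4)*(u - 3)*(u - 1)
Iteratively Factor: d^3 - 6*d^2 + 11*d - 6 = (d - 3)*(d^2 - 3*d + 2) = (d - 3)*(d - 2)*(d - 1)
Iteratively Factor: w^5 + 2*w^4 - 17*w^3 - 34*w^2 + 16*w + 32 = (w + 4)*(w^4 - 2*w^3 - 9*w^2 + 2*w + 8) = (w - 4)*(w + 4)*(w^3 + 2*w^2 - w - 2) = (w - 4)*(w + 1)*(w + 4)*(w^2 + w - 2) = (w - 4)*(w - 1)*(w + 1)*(w + 4)*(w + 2)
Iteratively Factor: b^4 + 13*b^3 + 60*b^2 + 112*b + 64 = (b + 4)*(b^3 + 9*b^2 + 24*b + 16) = (b + 1)*(b + 4)*(b^2 + 8*b + 16) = (b + 1)*(b + 4)^2*(b + 4)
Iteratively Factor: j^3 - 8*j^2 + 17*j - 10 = (j - 5)*(j^2 - 3*j + 2) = (j - 5)*(j - 1)*(j - 2)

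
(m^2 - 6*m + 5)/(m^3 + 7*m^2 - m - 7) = (m - 5)/(m^2 + 8*m + 7)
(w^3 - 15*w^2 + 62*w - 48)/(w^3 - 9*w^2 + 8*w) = (w - 6)/w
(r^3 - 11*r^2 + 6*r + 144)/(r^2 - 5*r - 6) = (r^2 - 5*r - 24)/(r + 1)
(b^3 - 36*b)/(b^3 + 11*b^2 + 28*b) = (b^2 - 36)/(b^2 + 11*b + 28)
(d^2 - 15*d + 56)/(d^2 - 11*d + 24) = (d - 7)/(d - 3)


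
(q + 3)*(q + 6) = q^2 + 9*q + 18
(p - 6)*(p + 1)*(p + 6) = p^3 + p^2 - 36*p - 36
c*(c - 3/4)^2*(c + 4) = c^4 + 5*c^3/2 - 87*c^2/16 + 9*c/4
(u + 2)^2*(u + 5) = u^3 + 9*u^2 + 24*u + 20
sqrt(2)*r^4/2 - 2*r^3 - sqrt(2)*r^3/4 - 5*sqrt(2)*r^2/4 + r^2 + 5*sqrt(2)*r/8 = r*(r - 1/2)*(r - 5*sqrt(2)/2)*(sqrt(2)*r/2 + 1/2)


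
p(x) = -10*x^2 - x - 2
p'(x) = -20*x - 1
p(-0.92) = -9.54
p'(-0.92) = 17.40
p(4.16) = -179.22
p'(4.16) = -84.20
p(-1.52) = -23.58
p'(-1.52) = 29.40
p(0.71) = -7.75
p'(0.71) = -15.20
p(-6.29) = -391.35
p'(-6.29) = 124.80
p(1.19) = -17.35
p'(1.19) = -24.80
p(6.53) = -434.94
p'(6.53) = -131.60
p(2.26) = -55.34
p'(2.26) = -46.20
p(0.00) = -2.00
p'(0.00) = -1.00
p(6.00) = -368.00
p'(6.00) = -121.00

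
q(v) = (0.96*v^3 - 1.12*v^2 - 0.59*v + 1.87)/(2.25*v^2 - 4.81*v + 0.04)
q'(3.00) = -0.86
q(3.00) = 2.72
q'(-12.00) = 0.42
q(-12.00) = -4.74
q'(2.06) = -208.33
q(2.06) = -13.40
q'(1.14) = -0.30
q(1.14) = -0.46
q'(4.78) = 0.30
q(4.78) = 2.75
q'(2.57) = -4.70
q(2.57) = 3.64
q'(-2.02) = 0.46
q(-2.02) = -0.50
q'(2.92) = -1.14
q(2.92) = 2.80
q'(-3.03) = 0.43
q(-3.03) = -0.94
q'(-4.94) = 0.42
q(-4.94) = -1.76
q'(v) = (4.81 - 4.5*v)*(0.96*v^3 - 1.12*v^2 - 0.59*v + 1.87)/(2.25*v^2 - 4.81*v + 0.04)^2 + (2.88*v^2 - 2.24*v - 0.59)/(2.25*v^2 - 4.81*v + 0.04)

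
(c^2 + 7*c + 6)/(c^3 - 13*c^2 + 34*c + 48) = (c + 6)/(c^2 - 14*c + 48)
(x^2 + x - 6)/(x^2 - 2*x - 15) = (x - 2)/(x - 5)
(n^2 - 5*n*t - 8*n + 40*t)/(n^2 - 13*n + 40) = (n - 5*t)/(n - 5)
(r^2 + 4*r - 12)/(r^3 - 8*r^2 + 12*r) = (r + 6)/(r*(r - 6))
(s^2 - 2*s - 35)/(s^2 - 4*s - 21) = (s + 5)/(s + 3)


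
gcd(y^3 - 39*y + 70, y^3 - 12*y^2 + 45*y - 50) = y^2 - 7*y + 10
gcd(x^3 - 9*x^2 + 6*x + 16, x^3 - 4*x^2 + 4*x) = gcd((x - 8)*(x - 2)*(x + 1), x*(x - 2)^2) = x - 2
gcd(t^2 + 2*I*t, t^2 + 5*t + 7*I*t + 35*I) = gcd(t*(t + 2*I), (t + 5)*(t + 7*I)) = 1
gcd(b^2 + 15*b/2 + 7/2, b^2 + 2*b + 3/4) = b + 1/2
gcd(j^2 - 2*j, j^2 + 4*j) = j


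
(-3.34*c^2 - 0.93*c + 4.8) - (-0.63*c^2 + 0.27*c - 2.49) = -2.71*c^2 - 1.2*c + 7.29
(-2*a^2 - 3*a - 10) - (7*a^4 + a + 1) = -7*a^4 - 2*a^2 - 4*a - 11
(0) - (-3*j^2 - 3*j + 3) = 3*j^2 + 3*j - 3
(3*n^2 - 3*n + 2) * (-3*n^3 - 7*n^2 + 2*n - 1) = -9*n^5 - 12*n^4 + 21*n^3 - 23*n^2 + 7*n - 2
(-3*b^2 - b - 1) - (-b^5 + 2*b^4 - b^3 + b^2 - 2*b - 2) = b^5 - 2*b^4 + b^3 - 4*b^2 + b + 1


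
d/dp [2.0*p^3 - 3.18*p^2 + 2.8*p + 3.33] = 6.0*p^2 - 6.36*p + 2.8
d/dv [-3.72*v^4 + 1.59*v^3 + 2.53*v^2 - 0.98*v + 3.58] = -14.88*v^3 + 4.77*v^2 + 5.06*v - 0.98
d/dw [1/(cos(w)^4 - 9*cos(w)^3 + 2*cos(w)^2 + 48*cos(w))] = (4*cos(w)^3 - 27*cos(w)^2 + 4*cos(w) + 48)*sin(w)/((cos(w)^3 - 9*cos(w)^2 + 2*cos(w) + 48)^2*cos(w)^2)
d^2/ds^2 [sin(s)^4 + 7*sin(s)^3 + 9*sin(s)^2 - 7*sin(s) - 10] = -16*sin(s)^4 - 63*sin(s)^3 - 24*sin(s)^2 + 49*sin(s) + 18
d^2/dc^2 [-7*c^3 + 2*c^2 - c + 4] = 4 - 42*c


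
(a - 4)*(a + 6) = a^2 + 2*a - 24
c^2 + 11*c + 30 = (c + 5)*(c + 6)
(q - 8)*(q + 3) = q^2 - 5*q - 24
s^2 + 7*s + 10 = (s + 2)*(s + 5)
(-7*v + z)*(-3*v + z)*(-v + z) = -21*v^3 + 31*v^2*z - 11*v*z^2 + z^3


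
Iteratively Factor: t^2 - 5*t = (t)*(t - 5)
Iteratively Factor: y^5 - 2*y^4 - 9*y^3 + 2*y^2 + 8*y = (y - 1)*(y^4 - y^3 - 10*y^2 - 8*y) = (y - 1)*(y + 2)*(y^3 - 3*y^2 - 4*y) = (y - 1)*(y + 1)*(y + 2)*(y^2 - 4*y) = y*(y - 1)*(y + 1)*(y + 2)*(y - 4)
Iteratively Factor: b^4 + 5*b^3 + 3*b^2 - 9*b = (b + 3)*(b^3 + 2*b^2 - 3*b) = (b + 3)^2*(b^2 - b) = (b - 1)*(b + 3)^2*(b)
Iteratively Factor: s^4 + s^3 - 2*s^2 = (s)*(s^3 + s^2 - 2*s) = s*(s - 1)*(s^2 + 2*s) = s^2*(s - 1)*(s + 2)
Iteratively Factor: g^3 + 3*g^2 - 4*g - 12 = (g - 2)*(g^2 + 5*g + 6) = (g - 2)*(g + 2)*(g + 3)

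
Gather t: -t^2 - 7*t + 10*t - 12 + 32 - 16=-t^2 + 3*t + 4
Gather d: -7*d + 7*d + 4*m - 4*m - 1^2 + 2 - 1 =0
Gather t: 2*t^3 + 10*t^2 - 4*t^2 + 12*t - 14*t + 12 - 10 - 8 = 2*t^3 + 6*t^2 - 2*t - 6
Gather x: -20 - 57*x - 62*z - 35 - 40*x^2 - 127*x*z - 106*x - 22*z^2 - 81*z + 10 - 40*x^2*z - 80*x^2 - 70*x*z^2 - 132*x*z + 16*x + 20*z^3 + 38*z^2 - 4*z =x^2*(-40*z - 120) + x*(-70*z^2 - 259*z - 147) + 20*z^3 + 16*z^2 - 147*z - 45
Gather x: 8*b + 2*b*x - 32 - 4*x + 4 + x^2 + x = 8*b + x^2 + x*(2*b - 3) - 28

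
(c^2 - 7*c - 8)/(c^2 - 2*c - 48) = (c + 1)/(c + 6)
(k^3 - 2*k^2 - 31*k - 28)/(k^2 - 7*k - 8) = (k^2 - 3*k - 28)/(k - 8)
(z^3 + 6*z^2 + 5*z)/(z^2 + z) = z + 5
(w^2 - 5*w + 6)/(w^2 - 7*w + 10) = (w - 3)/(w - 5)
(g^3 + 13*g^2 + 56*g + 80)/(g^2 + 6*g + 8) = (g^2 + 9*g + 20)/(g + 2)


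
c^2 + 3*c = c*(c + 3)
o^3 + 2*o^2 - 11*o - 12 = (o - 3)*(o + 1)*(o + 4)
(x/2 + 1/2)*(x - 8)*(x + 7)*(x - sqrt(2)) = x^4/2 - sqrt(2)*x^3/2 - 57*x^2/2 - 28*x + 57*sqrt(2)*x/2 + 28*sqrt(2)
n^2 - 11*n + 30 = (n - 6)*(n - 5)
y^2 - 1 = (y - 1)*(y + 1)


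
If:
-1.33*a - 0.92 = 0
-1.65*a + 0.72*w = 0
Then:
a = -0.69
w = -1.59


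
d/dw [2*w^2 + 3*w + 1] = 4*w + 3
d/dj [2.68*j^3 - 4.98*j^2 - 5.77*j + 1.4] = 8.04*j^2 - 9.96*j - 5.77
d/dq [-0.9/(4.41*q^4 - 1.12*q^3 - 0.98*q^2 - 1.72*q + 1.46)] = (15.876*q^3 - 3.024*q^2 - 1.764*q - 1.548)/(-4.41*q^4 + 1.12*q^3 + 0.98*q^2 + 1.72*q - 1.46)^2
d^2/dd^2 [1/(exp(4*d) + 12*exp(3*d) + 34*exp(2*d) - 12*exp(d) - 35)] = 4*((-4*exp(3*d) - 27*exp(2*d) - 34*exp(d) + 3)*(exp(4*d) + 12*exp(3*d) + 34*exp(2*d) - 12*exp(d) - 35) + 8*(exp(3*d) + 9*exp(2*d) + 17*exp(d) - 3)^2*exp(d))*exp(d)/(exp(4*d) + 12*exp(3*d) + 34*exp(2*d) - 12*exp(d) - 35)^3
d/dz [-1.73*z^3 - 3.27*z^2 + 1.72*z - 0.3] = -5.19*z^2 - 6.54*z + 1.72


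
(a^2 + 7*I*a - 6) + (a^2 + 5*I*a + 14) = 2*a^2 + 12*I*a + 8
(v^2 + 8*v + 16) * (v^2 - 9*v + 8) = v^4 - v^3 - 48*v^2 - 80*v + 128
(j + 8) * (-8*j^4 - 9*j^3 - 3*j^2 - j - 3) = -8*j^5 - 73*j^4 - 75*j^3 - 25*j^2 - 11*j - 24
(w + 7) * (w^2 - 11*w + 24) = w^3 - 4*w^2 - 53*w + 168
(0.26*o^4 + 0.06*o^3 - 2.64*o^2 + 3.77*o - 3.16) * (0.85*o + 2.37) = 0.221*o^5 + 0.6672*o^4 - 2.1018*o^3 - 3.0523*o^2 + 6.2489*o - 7.4892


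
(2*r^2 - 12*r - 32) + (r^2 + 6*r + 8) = 3*r^2 - 6*r - 24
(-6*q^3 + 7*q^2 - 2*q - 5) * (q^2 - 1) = -6*q^5 + 7*q^4 + 4*q^3 - 12*q^2 + 2*q + 5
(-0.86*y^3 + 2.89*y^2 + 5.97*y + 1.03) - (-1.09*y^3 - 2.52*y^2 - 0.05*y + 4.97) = 0.23*y^3 + 5.41*y^2 + 6.02*y - 3.94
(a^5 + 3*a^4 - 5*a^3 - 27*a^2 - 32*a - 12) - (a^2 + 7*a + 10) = a^5 + 3*a^4 - 5*a^3 - 28*a^2 - 39*a - 22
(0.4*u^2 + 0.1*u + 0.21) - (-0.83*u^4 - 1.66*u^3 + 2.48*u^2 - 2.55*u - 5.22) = 0.83*u^4 + 1.66*u^3 - 2.08*u^2 + 2.65*u + 5.43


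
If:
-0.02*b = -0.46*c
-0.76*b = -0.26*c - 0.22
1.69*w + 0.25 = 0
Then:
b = 0.29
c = 0.01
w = -0.15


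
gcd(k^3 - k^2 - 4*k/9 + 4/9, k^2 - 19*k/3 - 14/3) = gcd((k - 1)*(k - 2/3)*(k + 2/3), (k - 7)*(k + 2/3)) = k + 2/3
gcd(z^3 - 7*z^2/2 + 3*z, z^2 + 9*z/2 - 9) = z - 3/2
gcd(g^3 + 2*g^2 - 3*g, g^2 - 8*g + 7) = g - 1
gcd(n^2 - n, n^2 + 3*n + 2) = 1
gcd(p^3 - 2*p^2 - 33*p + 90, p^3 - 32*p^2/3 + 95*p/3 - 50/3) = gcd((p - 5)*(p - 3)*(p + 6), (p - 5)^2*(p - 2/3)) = p - 5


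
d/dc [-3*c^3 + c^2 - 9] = c*(2 - 9*c)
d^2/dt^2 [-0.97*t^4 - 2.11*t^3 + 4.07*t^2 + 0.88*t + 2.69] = -11.64*t^2 - 12.66*t + 8.14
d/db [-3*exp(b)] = -3*exp(b)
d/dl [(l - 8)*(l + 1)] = 2*l - 7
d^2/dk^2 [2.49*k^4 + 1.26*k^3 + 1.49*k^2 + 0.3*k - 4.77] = 29.88*k^2 + 7.56*k + 2.98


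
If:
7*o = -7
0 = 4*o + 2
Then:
No Solution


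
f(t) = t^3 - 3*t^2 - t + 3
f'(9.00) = 188.00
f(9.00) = 480.00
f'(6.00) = 71.00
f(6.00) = 105.00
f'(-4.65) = 91.77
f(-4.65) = -157.76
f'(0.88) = -3.96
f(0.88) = 0.48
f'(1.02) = -4.00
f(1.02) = -0.08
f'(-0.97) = 7.64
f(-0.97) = 0.23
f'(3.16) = 10.00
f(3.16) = 1.44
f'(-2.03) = 23.54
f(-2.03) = -15.70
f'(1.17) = -3.91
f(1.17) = -0.68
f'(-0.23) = 0.54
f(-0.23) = 3.06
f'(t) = 3*t^2 - 6*t - 1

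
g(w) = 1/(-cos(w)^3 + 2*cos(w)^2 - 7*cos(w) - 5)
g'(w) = (-3*sin(w)*cos(w)^2 + 4*sin(w)*cos(w) - 7*sin(w))/(-cos(w)^3 + 2*cos(w)^2 - 7*cos(w) - 5)^2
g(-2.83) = 0.23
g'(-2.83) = 0.22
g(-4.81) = -0.18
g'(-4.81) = -0.21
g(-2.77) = 0.25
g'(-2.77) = 0.29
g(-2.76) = 0.25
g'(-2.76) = 0.31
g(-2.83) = 0.23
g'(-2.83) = 0.22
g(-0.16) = -0.09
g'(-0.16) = 0.01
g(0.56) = -0.10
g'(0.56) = -0.03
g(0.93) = -0.12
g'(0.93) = -0.06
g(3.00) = 0.21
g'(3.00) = -0.08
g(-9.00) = 0.26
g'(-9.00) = 0.38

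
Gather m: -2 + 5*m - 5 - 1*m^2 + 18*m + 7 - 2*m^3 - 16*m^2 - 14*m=-2*m^3 - 17*m^2 + 9*m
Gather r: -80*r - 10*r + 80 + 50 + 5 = 135 - 90*r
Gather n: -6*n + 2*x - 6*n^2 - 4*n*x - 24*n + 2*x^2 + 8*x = -6*n^2 + n*(-4*x - 30) + 2*x^2 + 10*x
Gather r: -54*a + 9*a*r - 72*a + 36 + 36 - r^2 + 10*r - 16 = -126*a - r^2 + r*(9*a + 10) + 56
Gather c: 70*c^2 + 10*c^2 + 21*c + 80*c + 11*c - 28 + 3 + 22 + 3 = 80*c^2 + 112*c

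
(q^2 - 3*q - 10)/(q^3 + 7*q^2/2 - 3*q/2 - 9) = 2*(q - 5)/(2*q^2 + 3*q - 9)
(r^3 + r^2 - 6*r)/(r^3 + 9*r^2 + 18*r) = (r - 2)/(r + 6)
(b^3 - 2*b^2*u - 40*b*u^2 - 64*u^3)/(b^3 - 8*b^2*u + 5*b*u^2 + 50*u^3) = (b^2 - 4*b*u - 32*u^2)/(b^2 - 10*b*u + 25*u^2)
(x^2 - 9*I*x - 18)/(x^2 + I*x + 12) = (x - 6*I)/(x + 4*I)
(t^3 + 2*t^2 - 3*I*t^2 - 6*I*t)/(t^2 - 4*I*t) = (t^2 + t*(2 - 3*I) - 6*I)/(t - 4*I)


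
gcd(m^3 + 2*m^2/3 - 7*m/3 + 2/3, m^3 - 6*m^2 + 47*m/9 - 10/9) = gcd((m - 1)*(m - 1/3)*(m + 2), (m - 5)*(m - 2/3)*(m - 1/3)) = m - 1/3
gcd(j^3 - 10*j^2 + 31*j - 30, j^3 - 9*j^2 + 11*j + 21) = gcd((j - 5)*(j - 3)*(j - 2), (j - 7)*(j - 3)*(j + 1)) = j - 3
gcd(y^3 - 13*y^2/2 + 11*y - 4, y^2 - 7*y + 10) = y - 2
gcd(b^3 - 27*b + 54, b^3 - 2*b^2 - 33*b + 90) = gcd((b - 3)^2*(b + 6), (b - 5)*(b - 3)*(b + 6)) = b^2 + 3*b - 18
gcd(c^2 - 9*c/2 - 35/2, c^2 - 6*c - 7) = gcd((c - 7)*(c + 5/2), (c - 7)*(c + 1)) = c - 7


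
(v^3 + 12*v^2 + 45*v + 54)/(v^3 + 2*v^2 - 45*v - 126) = (v + 3)/(v - 7)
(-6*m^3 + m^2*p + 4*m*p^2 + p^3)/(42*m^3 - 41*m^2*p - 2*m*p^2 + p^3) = (6*m^2 + 5*m*p + p^2)/(-42*m^2 - m*p + p^2)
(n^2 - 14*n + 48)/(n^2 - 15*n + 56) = (n - 6)/(n - 7)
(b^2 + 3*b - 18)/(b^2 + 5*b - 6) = (b - 3)/(b - 1)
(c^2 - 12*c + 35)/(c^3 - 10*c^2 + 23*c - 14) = (c - 5)/(c^2 - 3*c + 2)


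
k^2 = k^2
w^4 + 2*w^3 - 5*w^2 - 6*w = w*(w - 2)*(w + 1)*(w + 3)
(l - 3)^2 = l^2 - 6*l + 9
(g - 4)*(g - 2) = g^2 - 6*g + 8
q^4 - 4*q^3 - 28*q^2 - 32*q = q*(q - 8)*(q + 2)^2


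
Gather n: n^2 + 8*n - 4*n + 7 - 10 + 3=n^2 + 4*n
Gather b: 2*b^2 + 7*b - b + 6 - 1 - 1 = 2*b^2 + 6*b + 4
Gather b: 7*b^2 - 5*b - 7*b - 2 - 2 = 7*b^2 - 12*b - 4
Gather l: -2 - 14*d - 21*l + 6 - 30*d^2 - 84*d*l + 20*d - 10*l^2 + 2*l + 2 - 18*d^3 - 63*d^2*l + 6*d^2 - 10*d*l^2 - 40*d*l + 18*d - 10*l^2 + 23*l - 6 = -18*d^3 - 24*d^2 + 24*d + l^2*(-10*d - 20) + l*(-63*d^2 - 124*d + 4)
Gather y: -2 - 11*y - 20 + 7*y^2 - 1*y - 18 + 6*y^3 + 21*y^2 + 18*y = 6*y^3 + 28*y^2 + 6*y - 40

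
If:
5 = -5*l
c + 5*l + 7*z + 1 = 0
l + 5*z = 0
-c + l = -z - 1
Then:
No Solution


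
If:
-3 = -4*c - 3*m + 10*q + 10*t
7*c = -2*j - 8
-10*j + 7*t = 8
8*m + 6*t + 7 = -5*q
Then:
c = -t/5 - 32/35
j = 7*t/10 - 4/5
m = -6*t/95 - 257/665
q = -522*t/475 - 2599/3325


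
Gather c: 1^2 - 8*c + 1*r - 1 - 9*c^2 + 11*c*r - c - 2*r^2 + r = -9*c^2 + c*(11*r - 9) - 2*r^2 + 2*r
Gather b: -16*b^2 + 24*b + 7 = -16*b^2 + 24*b + 7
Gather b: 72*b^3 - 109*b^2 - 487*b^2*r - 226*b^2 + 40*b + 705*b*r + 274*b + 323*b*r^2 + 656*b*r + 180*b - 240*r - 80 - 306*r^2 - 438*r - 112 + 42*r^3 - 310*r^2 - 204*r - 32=72*b^3 + b^2*(-487*r - 335) + b*(323*r^2 + 1361*r + 494) + 42*r^3 - 616*r^2 - 882*r - 224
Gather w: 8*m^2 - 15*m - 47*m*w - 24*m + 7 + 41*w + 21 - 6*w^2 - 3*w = 8*m^2 - 39*m - 6*w^2 + w*(38 - 47*m) + 28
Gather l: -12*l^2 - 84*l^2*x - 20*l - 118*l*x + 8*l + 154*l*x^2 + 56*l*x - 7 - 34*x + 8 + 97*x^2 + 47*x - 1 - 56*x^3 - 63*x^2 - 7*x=l^2*(-84*x - 12) + l*(154*x^2 - 62*x - 12) - 56*x^3 + 34*x^2 + 6*x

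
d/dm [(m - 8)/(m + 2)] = 10/(m + 2)^2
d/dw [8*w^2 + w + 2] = 16*w + 1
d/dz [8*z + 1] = 8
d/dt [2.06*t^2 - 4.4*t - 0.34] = 4.12*t - 4.4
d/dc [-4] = 0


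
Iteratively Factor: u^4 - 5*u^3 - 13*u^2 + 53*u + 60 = (u - 4)*(u^3 - u^2 - 17*u - 15) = (u - 5)*(u - 4)*(u^2 + 4*u + 3) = (u - 5)*(u - 4)*(u + 1)*(u + 3)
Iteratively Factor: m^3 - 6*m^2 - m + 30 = (m + 2)*(m^2 - 8*m + 15) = (m - 3)*(m + 2)*(m - 5)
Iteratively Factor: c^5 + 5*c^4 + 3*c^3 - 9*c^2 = (c)*(c^4 + 5*c^3 + 3*c^2 - 9*c) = c^2*(c^3 + 5*c^2 + 3*c - 9) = c^2*(c - 1)*(c^2 + 6*c + 9) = c^2*(c - 1)*(c + 3)*(c + 3)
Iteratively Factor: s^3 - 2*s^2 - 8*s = (s)*(s^2 - 2*s - 8) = s*(s + 2)*(s - 4)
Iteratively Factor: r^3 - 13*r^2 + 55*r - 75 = (r - 3)*(r^2 - 10*r + 25) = (r - 5)*(r - 3)*(r - 5)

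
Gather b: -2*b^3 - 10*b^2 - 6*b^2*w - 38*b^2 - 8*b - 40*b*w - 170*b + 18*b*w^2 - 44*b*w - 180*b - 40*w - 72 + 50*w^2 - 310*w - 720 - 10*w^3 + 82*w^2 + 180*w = -2*b^3 + b^2*(-6*w - 48) + b*(18*w^2 - 84*w - 358) - 10*w^3 + 132*w^2 - 170*w - 792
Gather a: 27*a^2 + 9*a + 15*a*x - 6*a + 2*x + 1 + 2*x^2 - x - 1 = 27*a^2 + a*(15*x + 3) + 2*x^2 + x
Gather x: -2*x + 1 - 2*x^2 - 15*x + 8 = -2*x^2 - 17*x + 9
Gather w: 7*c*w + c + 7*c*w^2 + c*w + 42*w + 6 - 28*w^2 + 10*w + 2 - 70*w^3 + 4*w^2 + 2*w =c - 70*w^3 + w^2*(7*c - 24) + w*(8*c + 54) + 8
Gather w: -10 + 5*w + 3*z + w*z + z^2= w*(z + 5) + z^2 + 3*z - 10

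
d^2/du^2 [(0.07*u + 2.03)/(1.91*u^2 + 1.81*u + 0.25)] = ((0.07*u + 2.03)*(3.82*u + 1.81)*(7.64*u + 3.62) - (0.8022*u + 8.008)*(1.91*u^2 + 1.81*u + 0.25))/(1.91*u^2 + 1.81*u + 0.25)^3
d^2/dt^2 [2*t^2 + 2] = 4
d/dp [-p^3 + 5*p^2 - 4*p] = -3*p^2 + 10*p - 4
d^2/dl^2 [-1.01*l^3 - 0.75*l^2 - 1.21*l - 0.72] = -6.06*l - 1.5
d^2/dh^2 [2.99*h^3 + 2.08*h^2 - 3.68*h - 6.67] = 17.94*h + 4.16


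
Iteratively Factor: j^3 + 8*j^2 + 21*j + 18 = (j + 2)*(j^2 + 6*j + 9) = (j + 2)*(j + 3)*(j + 3)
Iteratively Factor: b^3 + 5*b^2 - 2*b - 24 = (b + 4)*(b^2 + b - 6) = (b - 2)*(b + 4)*(b + 3)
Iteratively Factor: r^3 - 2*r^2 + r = (r - 1)*(r^2 - r) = (r - 1)^2*(r)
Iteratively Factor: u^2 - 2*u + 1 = (u - 1)*(u - 1)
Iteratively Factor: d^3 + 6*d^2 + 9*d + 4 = (d + 1)*(d^2 + 5*d + 4) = (d + 1)^2*(d + 4)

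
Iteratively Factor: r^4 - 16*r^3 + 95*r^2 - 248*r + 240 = (r - 5)*(r^3 - 11*r^2 + 40*r - 48) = (r - 5)*(r - 4)*(r^2 - 7*r + 12) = (r - 5)*(r - 4)*(r - 3)*(r - 4)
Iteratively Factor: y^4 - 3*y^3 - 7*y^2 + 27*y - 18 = (y - 1)*(y^3 - 2*y^2 - 9*y + 18) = (y - 2)*(y - 1)*(y^2 - 9) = (y - 2)*(y - 1)*(y + 3)*(y - 3)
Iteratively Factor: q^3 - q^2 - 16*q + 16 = (q - 4)*(q^2 + 3*q - 4) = (q - 4)*(q + 4)*(q - 1)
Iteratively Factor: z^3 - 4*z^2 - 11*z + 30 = (z - 5)*(z^2 + z - 6) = (z - 5)*(z + 3)*(z - 2)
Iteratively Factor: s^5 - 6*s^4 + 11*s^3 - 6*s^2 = (s)*(s^4 - 6*s^3 + 11*s^2 - 6*s) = s*(s - 2)*(s^3 - 4*s^2 + 3*s) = s*(s - 2)*(s - 1)*(s^2 - 3*s) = s*(s - 3)*(s - 2)*(s - 1)*(s)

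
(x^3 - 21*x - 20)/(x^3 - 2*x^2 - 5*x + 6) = (x^3 - 21*x - 20)/(x^3 - 2*x^2 - 5*x + 6)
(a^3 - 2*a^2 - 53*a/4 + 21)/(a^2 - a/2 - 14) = a - 3/2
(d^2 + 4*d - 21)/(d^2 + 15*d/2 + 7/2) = 2*(d - 3)/(2*d + 1)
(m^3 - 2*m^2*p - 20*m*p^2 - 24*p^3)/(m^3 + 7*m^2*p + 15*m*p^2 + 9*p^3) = (m^3 - 2*m^2*p - 20*m*p^2 - 24*p^3)/(m^3 + 7*m^2*p + 15*m*p^2 + 9*p^3)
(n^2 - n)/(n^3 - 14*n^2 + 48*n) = (n - 1)/(n^2 - 14*n + 48)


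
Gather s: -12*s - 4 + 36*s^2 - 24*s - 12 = 36*s^2 - 36*s - 16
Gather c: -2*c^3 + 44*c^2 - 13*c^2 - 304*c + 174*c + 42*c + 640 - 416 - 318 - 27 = -2*c^3 + 31*c^2 - 88*c - 121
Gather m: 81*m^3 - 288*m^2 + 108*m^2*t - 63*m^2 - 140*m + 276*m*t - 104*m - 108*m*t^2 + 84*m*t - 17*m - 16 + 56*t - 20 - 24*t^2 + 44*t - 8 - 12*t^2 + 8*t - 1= 81*m^3 + m^2*(108*t - 351) + m*(-108*t^2 + 360*t - 261) - 36*t^2 + 108*t - 45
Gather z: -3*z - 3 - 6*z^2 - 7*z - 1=-6*z^2 - 10*z - 4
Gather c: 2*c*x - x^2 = 2*c*x - x^2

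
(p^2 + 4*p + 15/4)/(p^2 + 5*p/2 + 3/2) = (p + 5/2)/(p + 1)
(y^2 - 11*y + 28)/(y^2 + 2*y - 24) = (y - 7)/(y + 6)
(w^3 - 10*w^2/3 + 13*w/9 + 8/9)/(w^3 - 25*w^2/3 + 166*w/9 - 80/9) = (3*w^2 - 2*w - 1)/(3*w^2 - 17*w + 10)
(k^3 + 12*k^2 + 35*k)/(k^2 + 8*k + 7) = k*(k + 5)/(k + 1)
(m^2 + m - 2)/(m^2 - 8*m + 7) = (m + 2)/(m - 7)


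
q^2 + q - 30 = (q - 5)*(q + 6)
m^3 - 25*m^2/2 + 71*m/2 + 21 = (m - 7)*(m - 6)*(m + 1/2)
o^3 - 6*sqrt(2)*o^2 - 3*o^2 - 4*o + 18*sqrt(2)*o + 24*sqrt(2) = (o - 4)*(o + 1)*(o - 6*sqrt(2))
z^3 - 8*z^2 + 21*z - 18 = (z - 3)^2*(z - 2)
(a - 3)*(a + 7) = a^2 + 4*a - 21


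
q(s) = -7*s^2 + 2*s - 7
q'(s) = 2 - 14*s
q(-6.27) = -294.73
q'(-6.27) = 89.78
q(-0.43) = -9.15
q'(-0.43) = 8.02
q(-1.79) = -33.01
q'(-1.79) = 27.06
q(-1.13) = -18.20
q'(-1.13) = 17.82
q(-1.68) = -30.12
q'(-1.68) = 25.52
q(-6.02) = -272.72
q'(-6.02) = 86.28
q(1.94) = -29.47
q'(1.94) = -25.16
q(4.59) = -145.30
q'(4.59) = -62.26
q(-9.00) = -592.00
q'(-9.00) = 128.00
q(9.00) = -556.00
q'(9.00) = -124.00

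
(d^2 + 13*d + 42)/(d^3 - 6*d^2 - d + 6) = (d^2 + 13*d + 42)/(d^3 - 6*d^2 - d + 6)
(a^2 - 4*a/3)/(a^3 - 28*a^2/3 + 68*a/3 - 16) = a/(a^2 - 8*a + 12)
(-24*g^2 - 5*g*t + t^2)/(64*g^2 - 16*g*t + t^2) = (3*g + t)/(-8*g + t)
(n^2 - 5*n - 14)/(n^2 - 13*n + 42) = (n + 2)/(n - 6)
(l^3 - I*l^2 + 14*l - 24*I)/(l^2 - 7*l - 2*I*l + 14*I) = (l^2 + I*l + 12)/(l - 7)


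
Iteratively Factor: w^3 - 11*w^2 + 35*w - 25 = (w - 5)*(w^2 - 6*w + 5) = (w - 5)^2*(w - 1)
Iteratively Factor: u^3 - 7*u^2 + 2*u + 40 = (u - 4)*(u^2 - 3*u - 10) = (u - 5)*(u - 4)*(u + 2)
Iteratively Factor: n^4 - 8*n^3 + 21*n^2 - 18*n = (n - 3)*(n^3 - 5*n^2 + 6*n) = (n - 3)*(n - 2)*(n^2 - 3*n) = (n - 3)^2*(n - 2)*(n)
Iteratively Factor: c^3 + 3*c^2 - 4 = (c + 2)*(c^2 + c - 2) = (c - 1)*(c + 2)*(c + 2)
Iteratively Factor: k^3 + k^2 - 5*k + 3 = (k - 1)*(k^2 + 2*k - 3) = (k - 1)^2*(k + 3)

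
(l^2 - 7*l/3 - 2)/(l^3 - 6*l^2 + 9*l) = (l + 2/3)/(l*(l - 3))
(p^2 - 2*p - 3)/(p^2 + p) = (p - 3)/p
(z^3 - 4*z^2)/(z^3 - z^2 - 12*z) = z/(z + 3)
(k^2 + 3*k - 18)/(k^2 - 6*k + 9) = (k + 6)/(k - 3)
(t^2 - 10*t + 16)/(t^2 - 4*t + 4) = (t - 8)/(t - 2)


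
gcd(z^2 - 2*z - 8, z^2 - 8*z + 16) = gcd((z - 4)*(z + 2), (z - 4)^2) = z - 4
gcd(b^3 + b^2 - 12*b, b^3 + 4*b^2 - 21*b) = b^2 - 3*b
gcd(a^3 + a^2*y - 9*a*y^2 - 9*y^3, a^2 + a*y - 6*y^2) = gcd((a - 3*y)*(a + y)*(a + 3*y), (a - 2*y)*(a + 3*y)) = a + 3*y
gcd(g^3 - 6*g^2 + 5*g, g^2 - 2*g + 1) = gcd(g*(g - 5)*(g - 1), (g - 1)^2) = g - 1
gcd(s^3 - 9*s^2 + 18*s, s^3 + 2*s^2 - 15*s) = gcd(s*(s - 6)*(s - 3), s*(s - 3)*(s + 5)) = s^2 - 3*s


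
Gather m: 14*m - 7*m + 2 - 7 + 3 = 7*m - 2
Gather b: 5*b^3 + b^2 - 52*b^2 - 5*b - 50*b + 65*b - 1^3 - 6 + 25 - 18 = 5*b^3 - 51*b^2 + 10*b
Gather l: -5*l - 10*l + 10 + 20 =30 - 15*l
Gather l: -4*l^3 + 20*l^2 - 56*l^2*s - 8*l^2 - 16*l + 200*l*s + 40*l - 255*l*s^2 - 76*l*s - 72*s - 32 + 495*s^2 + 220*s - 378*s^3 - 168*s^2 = -4*l^3 + l^2*(12 - 56*s) + l*(-255*s^2 + 124*s + 24) - 378*s^3 + 327*s^2 + 148*s - 32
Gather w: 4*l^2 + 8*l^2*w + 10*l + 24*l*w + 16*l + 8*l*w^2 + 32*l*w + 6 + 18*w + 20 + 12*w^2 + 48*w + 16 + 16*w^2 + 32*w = 4*l^2 + 26*l + w^2*(8*l + 28) + w*(8*l^2 + 56*l + 98) + 42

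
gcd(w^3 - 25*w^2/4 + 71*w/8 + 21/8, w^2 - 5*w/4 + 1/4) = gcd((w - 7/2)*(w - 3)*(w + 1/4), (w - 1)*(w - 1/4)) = 1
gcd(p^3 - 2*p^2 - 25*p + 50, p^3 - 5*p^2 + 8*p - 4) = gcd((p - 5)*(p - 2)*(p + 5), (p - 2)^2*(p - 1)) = p - 2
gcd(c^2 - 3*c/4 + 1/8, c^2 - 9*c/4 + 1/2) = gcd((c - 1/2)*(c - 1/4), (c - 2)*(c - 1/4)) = c - 1/4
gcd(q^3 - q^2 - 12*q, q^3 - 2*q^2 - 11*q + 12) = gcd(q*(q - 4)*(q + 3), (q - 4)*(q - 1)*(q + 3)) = q^2 - q - 12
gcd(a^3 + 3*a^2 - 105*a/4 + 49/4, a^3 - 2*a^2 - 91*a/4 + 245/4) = a - 7/2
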